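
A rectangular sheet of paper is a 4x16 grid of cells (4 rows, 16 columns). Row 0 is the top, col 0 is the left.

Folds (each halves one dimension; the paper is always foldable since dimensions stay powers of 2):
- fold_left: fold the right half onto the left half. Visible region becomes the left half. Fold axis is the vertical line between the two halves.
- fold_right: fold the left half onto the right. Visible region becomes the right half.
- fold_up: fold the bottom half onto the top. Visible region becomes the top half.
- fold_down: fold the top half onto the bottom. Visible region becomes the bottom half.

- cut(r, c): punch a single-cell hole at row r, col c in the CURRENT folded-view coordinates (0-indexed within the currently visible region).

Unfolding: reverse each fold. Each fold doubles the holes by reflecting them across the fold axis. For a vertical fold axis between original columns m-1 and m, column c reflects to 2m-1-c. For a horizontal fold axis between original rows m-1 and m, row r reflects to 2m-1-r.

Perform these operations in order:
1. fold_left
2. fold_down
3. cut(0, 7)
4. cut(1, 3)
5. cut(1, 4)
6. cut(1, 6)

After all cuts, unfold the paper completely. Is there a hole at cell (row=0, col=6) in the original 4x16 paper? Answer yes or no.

Answer: yes

Derivation:
Op 1 fold_left: fold axis v@8; visible region now rows[0,4) x cols[0,8) = 4x8
Op 2 fold_down: fold axis h@2; visible region now rows[2,4) x cols[0,8) = 2x8
Op 3 cut(0, 7): punch at orig (2,7); cuts so far [(2, 7)]; region rows[2,4) x cols[0,8) = 2x8
Op 4 cut(1, 3): punch at orig (3,3); cuts so far [(2, 7), (3, 3)]; region rows[2,4) x cols[0,8) = 2x8
Op 5 cut(1, 4): punch at orig (3,4); cuts so far [(2, 7), (3, 3), (3, 4)]; region rows[2,4) x cols[0,8) = 2x8
Op 6 cut(1, 6): punch at orig (3,6); cuts so far [(2, 7), (3, 3), (3, 4), (3, 6)]; region rows[2,4) x cols[0,8) = 2x8
Unfold 1 (reflect across h@2): 8 holes -> [(0, 3), (0, 4), (0, 6), (1, 7), (2, 7), (3, 3), (3, 4), (3, 6)]
Unfold 2 (reflect across v@8): 16 holes -> [(0, 3), (0, 4), (0, 6), (0, 9), (0, 11), (0, 12), (1, 7), (1, 8), (2, 7), (2, 8), (3, 3), (3, 4), (3, 6), (3, 9), (3, 11), (3, 12)]
Holes: [(0, 3), (0, 4), (0, 6), (0, 9), (0, 11), (0, 12), (1, 7), (1, 8), (2, 7), (2, 8), (3, 3), (3, 4), (3, 6), (3, 9), (3, 11), (3, 12)]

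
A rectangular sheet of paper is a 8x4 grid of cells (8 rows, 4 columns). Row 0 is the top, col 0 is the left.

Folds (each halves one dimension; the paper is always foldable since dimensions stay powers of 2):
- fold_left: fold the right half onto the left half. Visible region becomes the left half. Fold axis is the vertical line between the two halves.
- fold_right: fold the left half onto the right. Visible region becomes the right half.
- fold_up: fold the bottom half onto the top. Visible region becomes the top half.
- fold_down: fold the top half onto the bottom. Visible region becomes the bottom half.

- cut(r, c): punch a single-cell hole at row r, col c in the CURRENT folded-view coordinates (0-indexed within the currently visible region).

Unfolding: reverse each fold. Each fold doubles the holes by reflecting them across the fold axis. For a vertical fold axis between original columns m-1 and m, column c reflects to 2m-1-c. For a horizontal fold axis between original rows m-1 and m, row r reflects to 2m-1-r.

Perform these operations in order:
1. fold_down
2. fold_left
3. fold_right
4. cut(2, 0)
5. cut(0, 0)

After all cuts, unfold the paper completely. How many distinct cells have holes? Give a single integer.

Answer: 16

Derivation:
Op 1 fold_down: fold axis h@4; visible region now rows[4,8) x cols[0,4) = 4x4
Op 2 fold_left: fold axis v@2; visible region now rows[4,8) x cols[0,2) = 4x2
Op 3 fold_right: fold axis v@1; visible region now rows[4,8) x cols[1,2) = 4x1
Op 4 cut(2, 0): punch at orig (6,1); cuts so far [(6, 1)]; region rows[4,8) x cols[1,2) = 4x1
Op 5 cut(0, 0): punch at orig (4,1); cuts so far [(4, 1), (6, 1)]; region rows[4,8) x cols[1,2) = 4x1
Unfold 1 (reflect across v@1): 4 holes -> [(4, 0), (4, 1), (6, 0), (6, 1)]
Unfold 2 (reflect across v@2): 8 holes -> [(4, 0), (4, 1), (4, 2), (4, 3), (6, 0), (6, 1), (6, 2), (6, 3)]
Unfold 3 (reflect across h@4): 16 holes -> [(1, 0), (1, 1), (1, 2), (1, 3), (3, 0), (3, 1), (3, 2), (3, 3), (4, 0), (4, 1), (4, 2), (4, 3), (6, 0), (6, 1), (6, 2), (6, 3)]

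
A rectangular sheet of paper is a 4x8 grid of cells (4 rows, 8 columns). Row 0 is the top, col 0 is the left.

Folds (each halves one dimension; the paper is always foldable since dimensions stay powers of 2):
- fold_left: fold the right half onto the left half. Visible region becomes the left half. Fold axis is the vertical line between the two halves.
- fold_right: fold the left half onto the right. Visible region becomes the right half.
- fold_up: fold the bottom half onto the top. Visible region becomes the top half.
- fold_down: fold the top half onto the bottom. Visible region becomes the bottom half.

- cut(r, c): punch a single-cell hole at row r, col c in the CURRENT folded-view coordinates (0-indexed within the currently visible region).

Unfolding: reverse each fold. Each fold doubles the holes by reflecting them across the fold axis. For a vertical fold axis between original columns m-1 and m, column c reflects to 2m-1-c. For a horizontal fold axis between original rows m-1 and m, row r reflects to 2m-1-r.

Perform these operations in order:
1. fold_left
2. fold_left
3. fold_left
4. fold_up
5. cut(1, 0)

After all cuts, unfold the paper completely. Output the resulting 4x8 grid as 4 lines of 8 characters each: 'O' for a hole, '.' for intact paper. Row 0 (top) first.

Answer: ........
OOOOOOOO
OOOOOOOO
........

Derivation:
Op 1 fold_left: fold axis v@4; visible region now rows[0,4) x cols[0,4) = 4x4
Op 2 fold_left: fold axis v@2; visible region now rows[0,4) x cols[0,2) = 4x2
Op 3 fold_left: fold axis v@1; visible region now rows[0,4) x cols[0,1) = 4x1
Op 4 fold_up: fold axis h@2; visible region now rows[0,2) x cols[0,1) = 2x1
Op 5 cut(1, 0): punch at orig (1,0); cuts so far [(1, 0)]; region rows[0,2) x cols[0,1) = 2x1
Unfold 1 (reflect across h@2): 2 holes -> [(1, 0), (2, 0)]
Unfold 2 (reflect across v@1): 4 holes -> [(1, 0), (1, 1), (2, 0), (2, 1)]
Unfold 3 (reflect across v@2): 8 holes -> [(1, 0), (1, 1), (1, 2), (1, 3), (2, 0), (2, 1), (2, 2), (2, 3)]
Unfold 4 (reflect across v@4): 16 holes -> [(1, 0), (1, 1), (1, 2), (1, 3), (1, 4), (1, 5), (1, 6), (1, 7), (2, 0), (2, 1), (2, 2), (2, 3), (2, 4), (2, 5), (2, 6), (2, 7)]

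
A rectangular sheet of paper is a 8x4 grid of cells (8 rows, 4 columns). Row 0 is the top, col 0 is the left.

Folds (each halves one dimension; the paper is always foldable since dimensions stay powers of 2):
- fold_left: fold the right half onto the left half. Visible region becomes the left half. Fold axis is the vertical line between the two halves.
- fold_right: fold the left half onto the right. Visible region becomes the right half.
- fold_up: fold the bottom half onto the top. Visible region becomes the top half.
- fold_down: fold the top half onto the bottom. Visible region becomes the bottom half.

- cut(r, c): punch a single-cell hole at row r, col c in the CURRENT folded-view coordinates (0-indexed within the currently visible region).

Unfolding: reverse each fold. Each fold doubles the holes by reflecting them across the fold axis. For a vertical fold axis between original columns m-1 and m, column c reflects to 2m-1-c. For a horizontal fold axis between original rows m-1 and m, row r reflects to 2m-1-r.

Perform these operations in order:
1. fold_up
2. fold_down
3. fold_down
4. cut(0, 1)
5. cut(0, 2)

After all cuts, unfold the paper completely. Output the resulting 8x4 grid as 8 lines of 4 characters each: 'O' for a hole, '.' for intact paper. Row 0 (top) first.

Op 1 fold_up: fold axis h@4; visible region now rows[0,4) x cols[0,4) = 4x4
Op 2 fold_down: fold axis h@2; visible region now rows[2,4) x cols[0,4) = 2x4
Op 3 fold_down: fold axis h@3; visible region now rows[3,4) x cols[0,4) = 1x4
Op 4 cut(0, 1): punch at orig (3,1); cuts so far [(3, 1)]; region rows[3,4) x cols[0,4) = 1x4
Op 5 cut(0, 2): punch at orig (3,2); cuts so far [(3, 1), (3, 2)]; region rows[3,4) x cols[0,4) = 1x4
Unfold 1 (reflect across h@3): 4 holes -> [(2, 1), (2, 2), (3, 1), (3, 2)]
Unfold 2 (reflect across h@2): 8 holes -> [(0, 1), (0, 2), (1, 1), (1, 2), (2, 1), (2, 2), (3, 1), (3, 2)]
Unfold 3 (reflect across h@4): 16 holes -> [(0, 1), (0, 2), (1, 1), (1, 2), (2, 1), (2, 2), (3, 1), (3, 2), (4, 1), (4, 2), (5, 1), (5, 2), (6, 1), (6, 2), (7, 1), (7, 2)]

Answer: .OO.
.OO.
.OO.
.OO.
.OO.
.OO.
.OO.
.OO.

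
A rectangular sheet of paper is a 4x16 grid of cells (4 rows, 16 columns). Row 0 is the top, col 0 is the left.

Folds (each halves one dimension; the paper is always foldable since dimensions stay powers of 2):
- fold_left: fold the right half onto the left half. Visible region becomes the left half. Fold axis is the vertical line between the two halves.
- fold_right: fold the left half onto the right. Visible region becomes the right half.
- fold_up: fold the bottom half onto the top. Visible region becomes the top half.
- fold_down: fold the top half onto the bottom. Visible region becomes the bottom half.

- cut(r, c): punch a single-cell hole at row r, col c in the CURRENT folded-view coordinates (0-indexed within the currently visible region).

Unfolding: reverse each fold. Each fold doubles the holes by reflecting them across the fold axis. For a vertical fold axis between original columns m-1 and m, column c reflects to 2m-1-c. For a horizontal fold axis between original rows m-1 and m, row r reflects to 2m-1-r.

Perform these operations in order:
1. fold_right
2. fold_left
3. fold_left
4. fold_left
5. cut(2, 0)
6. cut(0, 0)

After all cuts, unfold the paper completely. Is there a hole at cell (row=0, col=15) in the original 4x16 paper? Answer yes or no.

Op 1 fold_right: fold axis v@8; visible region now rows[0,4) x cols[8,16) = 4x8
Op 2 fold_left: fold axis v@12; visible region now rows[0,4) x cols[8,12) = 4x4
Op 3 fold_left: fold axis v@10; visible region now rows[0,4) x cols[8,10) = 4x2
Op 4 fold_left: fold axis v@9; visible region now rows[0,4) x cols[8,9) = 4x1
Op 5 cut(2, 0): punch at orig (2,8); cuts so far [(2, 8)]; region rows[0,4) x cols[8,9) = 4x1
Op 6 cut(0, 0): punch at orig (0,8); cuts so far [(0, 8), (2, 8)]; region rows[0,4) x cols[8,9) = 4x1
Unfold 1 (reflect across v@9): 4 holes -> [(0, 8), (0, 9), (2, 8), (2, 9)]
Unfold 2 (reflect across v@10): 8 holes -> [(0, 8), (0, 9), (0, 10), (0, 11), (2, 8), (2, 9), (2, 10), (2, 11)]
Unfold 3 (reflect across v@12): 16 holes -> [(0, 8), (0, 9), (0, 10), (0, 11), (0, 12), (0, 13), (0, 14), (0, 15), (2, 8), (2, 9), (2, 10), (2, 11), (2, 12), (2, 13), (2, 14), (2, 15)]
Unfold 4 (reflect across v@8): 32 holes -> [(0, 0), (0, 1), (0, 2), (0, 3), (0, 4), (0, 5), (0, 6), (0, 7), (0, 8), (0, 9), (0, 10), (0, 11), (0, 12), (0, 13), (0, 14), (0, 15), (2, 0), (2, 1), (2, 2), (2, 3), (2, 4), (2, 5), (2, 6), (2, 7), (2, 8), (2, 9), (2, 10), (2, 11), (2, 12), (2, 13), (2, 14), (2, 15)]
Holes: [(0, 0), (0, 1), (0, 2), (0, 3), (0, 4), (0, 5), (0, 6), (0, 7), (0, 8), (0, 9), (0, 10), (0, 11), (0, 12), (0, 13), (0, 14), (0, 15), (2, 0), (2, 1), (2, 2), (2, 3), (2, 4), (2, 5), (2, 6), (2, 7), (2, 8), (2, 9), (2, 10), (2, 11), (2, 12), (2, 13), (2, 14), (2, 15)]

Answer: yes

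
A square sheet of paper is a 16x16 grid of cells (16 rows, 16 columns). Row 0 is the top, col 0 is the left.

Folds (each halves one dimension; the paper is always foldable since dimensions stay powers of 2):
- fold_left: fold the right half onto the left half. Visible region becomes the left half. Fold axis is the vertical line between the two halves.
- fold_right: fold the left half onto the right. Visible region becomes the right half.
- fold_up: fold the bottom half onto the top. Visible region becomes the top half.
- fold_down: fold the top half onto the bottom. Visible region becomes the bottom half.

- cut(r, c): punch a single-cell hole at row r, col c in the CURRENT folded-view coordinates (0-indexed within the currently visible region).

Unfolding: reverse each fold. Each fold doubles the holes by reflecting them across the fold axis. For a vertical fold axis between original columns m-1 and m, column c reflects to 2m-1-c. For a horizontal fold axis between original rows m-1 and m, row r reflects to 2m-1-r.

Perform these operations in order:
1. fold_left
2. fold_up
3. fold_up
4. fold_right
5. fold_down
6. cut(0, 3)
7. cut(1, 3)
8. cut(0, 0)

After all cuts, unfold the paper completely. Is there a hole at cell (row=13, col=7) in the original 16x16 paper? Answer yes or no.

Answer: yes

Derivation:
Op 1 fold_left: fold axis v@8; visible region now rows[0,16) x cols[0,8) = 16x8
Op 2 fold_up: fold axis h@8; visible region now rows[0,8) x cols[0,8) = 8x8
Op 3 fold_up: fold axis h@4; visible region now rows[0,4) x cols[0,8) = 4x8
Op 4 fold_right: fold axis v@4; visible region now rows[0,4) x cols[4,8) = 4x4
Op 5 fold_down: fold axis h@2; visible region now rows[2,4) x cols[4,8) = 2x4
Op 6 cut(0, 3): punch at orig (2,7); cuts so far [(2, 7)]; region rows[2,4) x cols[4,8) = 2x4
Op 7 cut(1, 3): punch at orig (3,7); cuts so far [(2, 7), (3, 7)]; region rows[2,4) x cols[4,8) = 2x4
Op 8 cut(0, 0): punch at orig (2,4); cuts so far [(2, 4), (2, 7), (3, 7)]; region rows[2,4) x cols[4,8) = 2x4
Unfold 1 (reflect across h@2): 6 holes -> [(0, 7), (1, 4), (1, 7), (2, 4), (2, 7), (3, 7)]
Unfold 2 (reflect across v@4): 12 holes -> [(0, 0), (0, 7), (1, 0), (1, 3), (1, 4), (1, 7), (2, 0), (2, 3), (2, 4), (2, 7), (3, 0), (3, 7)]
Unfold 3 (reflect across h@4): 24 holes -> [(0, 0), (0, 7), (1, 0), (1, 3), (1, 4), (1, 7), (2, 0), (2, 3), (2, 4), (2, 7), (3, 0), (3, 7), (4, 0), (4, 7), (5, 0), (5, 3), (5, 4), (5, 7), (6, 0), (6, 3), (6, 4), (6, 7), (7, 0), (7, 7)]
Unfold 4 (reflect across h@8): 48 holes -> [(0, 0), (0, 7), (1, 0), (1, 3), (1, 4), (1, 7), (2, 0), (2, 3), (2, 4), (2, 7), (3, 0), (3, 7), (4, 0), (4, 7), (5, 0), (5, 3), (5, 4), (5, 7), (6, 0), (6, 3), (6, 4), (6, 7), (7, 0), (7, 7), (8, 0), (8, 7), (9, 0), (9, 3), (9, 4), (9, 7), (10, 0), (10, 3), (10, 4), (10, 7), (11, 0), (11, 7), (12, 0), (12, 7), (13, 0), (13, 3), (13, 4), (13, 7), (14, 0), (14, 3), (14, 4), (14, 7), (15, 0), (15, 7)]
Unfold 5 (reflect across v@8): 96 holes -> [(0, 0), (0, 7), (0, 8), (0, 15), (1, 0), (1, 3), (1, 4), (1, 7), (1, 8), (1, 11), (1, 12), (1, 15), (2, 0), (2, 3), (2, 4), (2, 7), (2, 8), (2, 11), (2, 12), (2, 15), (3, 0), (3, 7), (3, 8), (3, 15), (4, 0), (4, 7), (4, 8), (4, 15), (5, 0), (5, 3), (5, 4), (5, 7), (5, 8), (5, 11), (5, 12), (5, 15), (6, 0), (6, 3), (6, 4), (6, 7), (6, 8), (6, 11), (6, 12), (6, 15), (7, 0), (7, 7), (7, 8), (7, 15), (8, 0), (8, 7), (8, 8), (8, 15), (9, 0), (9, 3), (9, 4), (9, 7), (9, 8), (9, 11), (9, 12), (9, 15), (10, 0), (10, 3), (10, 4), (10, 7), (10, 8), (10, 11), (10, 12), (10, 15), (11, 0), (11, 7), (11, 8), (11, 15), (12, 0), (12, 7), (12, 8), (12, 15), (13, 0), (13, 3), (13, 4), (13, 7), (13, 8), (13, 11), (13, 12), (13, 15), (14, 0), (14, 3), (14, 4), (14, 7), (14, 8), (14, 11), (14, 12), (14, 15), (15, 0), (15, 7), (15, 8), (15, 15)]
Holes: [(0, 0), (0, 7), (0, 8), (0, 15), (1, 0), (1, 3), (1, 4), (1, 7), (1, 8), (1, 11), (1, 12), (1, 15), (2, 0), (2, 3), (2, 4), (2, 7), (2, 8), (2, 11), (2, 12), (2, 15), (3, 0), (3, 7), (3, 8), (3, 15), (4, 0), (4, 7), (4, 8), (4, 15), (5, 0), (5, 3), (5, 4), (5, 7), (5, 8), (5, 11), (5, 12), (5, 15), (6, 0), (6, 3), (6, 4), (6, 7), (6, 8), (6, 11), (6, 12), (6, 15), (7, 0), (7, 7), (7, 8), (7, 15), (8, 0), (8, 7), (8, 8), (8, 15), (9, 0), (9, 3), (9, 4), (9, 7), (9, 8), (9, 11), (9, 12), (9, 15), (10, 0), (10, 3), (10, 4), (10, 7), (10, 8), (10, 11), (10, 12), (10, 15), (11, 0), (11, 7), (11, 8), (11, 15), (12, 0), (12, 7), (12, 8), (12, 15), (13, 0), (13, 3), (13, 4), (13, 7), (13, 8), (13, 11), (13, 12), (13, 15), (14, 0), (14, 3), (14, 4), (14, 7), (14, 8), (14, 11), (14, 12), (14, 15), (15, 0), (15, 7), (15, 8), (15, 15)]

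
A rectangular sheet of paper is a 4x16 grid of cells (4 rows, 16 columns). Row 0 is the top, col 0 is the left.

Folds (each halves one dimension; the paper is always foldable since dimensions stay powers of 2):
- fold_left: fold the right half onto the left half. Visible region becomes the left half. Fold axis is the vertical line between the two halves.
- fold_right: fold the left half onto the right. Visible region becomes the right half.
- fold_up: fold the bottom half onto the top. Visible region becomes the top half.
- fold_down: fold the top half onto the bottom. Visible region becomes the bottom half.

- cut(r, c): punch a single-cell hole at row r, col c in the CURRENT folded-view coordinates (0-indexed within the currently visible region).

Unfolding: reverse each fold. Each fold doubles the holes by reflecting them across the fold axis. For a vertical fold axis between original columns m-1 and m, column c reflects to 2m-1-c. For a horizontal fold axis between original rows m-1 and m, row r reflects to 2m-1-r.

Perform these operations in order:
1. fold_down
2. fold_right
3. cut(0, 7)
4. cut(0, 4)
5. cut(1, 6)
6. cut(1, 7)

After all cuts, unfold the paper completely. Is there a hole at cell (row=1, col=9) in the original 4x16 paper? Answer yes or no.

Op 1 fold_down: fold axis h@2; visible region now rows[2,4) x cols[0,16) = 2x16
Op 2 fold_right: fold axis v@8; visible region now rows[2,4) x cols[8,16) = 2x8
Op 3 cut(0, 7): punch at orig (2,15); cuts so far [(2, 15)]; region rows[2,4) x cols[8,16) = 2x8
Op 4 cut(0, 4): punch at orig (2,12); cuts so far [(2, 12), (2, 15)]; region rows[2,4) x cols[8,16) = 2x8
Op 5 cut(1, 6): punch at orig (3,14); cuts so far [(2, 12), (2, 15), (3, 14)]; region rows[2,4) x cols[8,16) = 2x8
Op 6 cut(1, 7): punch at orig (3,15); cuts so far [(2, 12), (2, 15), (3, 14), (3, 15)]; region rows[2,4) x cols[8,16) = 2x8
Unfold 1 (reflect across v@8): 8 holes -> [(2, 0), (2, 3), (2, 12), (2, 15), (3, 0), (3, 1), (3, 14), (3, 15)]
Unfold 2 (reflect across h@2): 16 holes -> [(0, 0), (0, 1), (0, 14), (0, 15), (1, 0), (1, 3), (1, 12), (1, 15), (2, 0), (2, 3), (2, 12), (2, 15), (3, 0), (3, 1), (3, 14), (3, 15)]
Holes: [(0, 0), (0, 1), (0, 14), (0, 15), (1, 0), (1, 3), (1, 12), (1, 15), (2, 0), (2, 3), (2, 12), (2, 15), (3, 0), (3, 1), (3, 14), (3, 15)]

Answer: no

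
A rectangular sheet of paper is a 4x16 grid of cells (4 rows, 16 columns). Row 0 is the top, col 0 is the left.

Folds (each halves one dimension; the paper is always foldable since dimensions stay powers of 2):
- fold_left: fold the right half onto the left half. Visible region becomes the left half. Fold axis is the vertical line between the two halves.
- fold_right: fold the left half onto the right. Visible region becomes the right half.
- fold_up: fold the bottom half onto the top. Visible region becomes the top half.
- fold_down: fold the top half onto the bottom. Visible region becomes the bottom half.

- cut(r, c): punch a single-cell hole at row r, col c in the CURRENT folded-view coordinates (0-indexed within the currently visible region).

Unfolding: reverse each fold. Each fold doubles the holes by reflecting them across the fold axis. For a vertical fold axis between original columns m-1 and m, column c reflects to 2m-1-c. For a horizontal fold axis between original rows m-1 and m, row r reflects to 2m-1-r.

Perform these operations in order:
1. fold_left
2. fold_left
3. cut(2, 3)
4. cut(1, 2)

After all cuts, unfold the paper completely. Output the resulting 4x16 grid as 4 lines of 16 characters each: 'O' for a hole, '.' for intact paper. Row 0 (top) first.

Answer: ................
..O..O....O..O..
...OO......OO...
................

Derivation:
Op 1 fold_left: fold axis v@8; visible region now rows[0,4) x cols[0,8) = 4x8
Op 2 fold_left: fold axis v@4; visible region now rows[0,4) x cols[0,4) = 4x4
Op 3 cut(2, 3): punch at orig (2,3); cuts so far [(2, 3)]; region rows[0,4) x cols[0,4) = 4x4
Op 4 cut(1, 2): punch at orig (1,2); cuts so far [(1, 2), (2, 3)]; region rows[0,4) x cols[0,4) = 4x4
Unfold 1 (reflect across v@4): 4 holes -> [(1, 2), (1, 5), (2, 3), (2, 4)]
Unfold 2 (reflect across v@8): 8 holes -> [(1, 2), (1, 5), (1, 10), (1, 13), (2, 3), (2, 4), (2, 11), (2, 12)]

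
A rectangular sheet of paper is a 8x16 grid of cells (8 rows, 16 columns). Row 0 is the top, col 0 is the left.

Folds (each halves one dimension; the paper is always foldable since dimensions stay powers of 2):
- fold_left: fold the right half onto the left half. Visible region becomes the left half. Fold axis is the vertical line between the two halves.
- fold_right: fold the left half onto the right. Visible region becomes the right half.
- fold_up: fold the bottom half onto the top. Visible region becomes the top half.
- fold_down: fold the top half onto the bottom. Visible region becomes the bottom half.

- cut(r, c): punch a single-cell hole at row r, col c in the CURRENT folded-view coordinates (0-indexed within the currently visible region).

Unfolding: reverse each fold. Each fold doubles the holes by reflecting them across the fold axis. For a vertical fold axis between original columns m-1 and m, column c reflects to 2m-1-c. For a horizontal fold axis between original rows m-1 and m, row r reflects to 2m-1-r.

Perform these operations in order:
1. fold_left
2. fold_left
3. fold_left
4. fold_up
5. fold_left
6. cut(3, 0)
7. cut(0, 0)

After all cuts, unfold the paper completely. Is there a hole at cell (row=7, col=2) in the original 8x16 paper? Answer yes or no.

Op 1 fold_left: fold axis v@8; visible region now rows[0,8) x cols[0,8) = 8x8
Op 2 fold_left: fold axis v@4; visible region now rows[0,8) x cols[0,4) = 8x4
Op 3 fold_left: fold axis v@2; visible region now rows[0,8) x cols[0,2) = 8x2
Op 4 fold_up: fold axis h@4; visible region now rows[0,4) x cols[0,2) = 4x2
Op 5 fold_left: fold axis v@1; visible region now rows[0,4) x cols[0,1) = 4x1
Op 6 cut(3, 0): punch at orig (3,0); cuts so far [(3, 0)]; region rows[0,4) x cols[0,1) = 4x1
Op 7 cut(0, 0): punch at orig (0,0); cuts so far [(0, 0), (3, 0)]; region rows[0,4) x cols[0,1) = 4x1
Unfold 1 (reflect across v@1): 4 holes -> [(0, 0), (0, 1), (3, 0), (3, 1)]
Unfold 2 (reflect across h@4): 8 holes -> [(0, 0), (0, 1), (3, 0), (3, 1), (4, 0), (4, 1), (7, 0), (7, 1)]
Unfold 3 (reflect across v@2): 16 holes -> [(0, 0), (0, 1), (0, 2), (0, 3), (3, 0), (3, 1), (3, 2), (3, 3), (4, 0), (4, 1), (4, 2), (4, 3), (7, 0), (7, 1), (7, 2), (7, 3)]
Unfold 4 (reflect across v@4): 32 holes -> [(0, 0), (0, 1), (0, 2), (0, 3), (0, 4), (0, 5), (0, 6), (0, 7), (3, 0), (3, 1), (3, 2), (3, 3), (3, 4), (3, 5), (3, 6), (3, 7), (4, 0), (4, 1), (4, 2), (4, 3), (4, 4), (4, 5), (4, 6), (4, 7), (7, 0), (7, 1), (7, 2), (7, 3), (7, 4), (7, 5), (7, 6), (7, 7)]
Unfold 5 (reflect across v@8): 64 holes -> [(0, 0), (0, 1), (0, 2), (0, 3), (0, 4), (0, 5), (0, 6), (0, 7), (0, 8), (0, 9), (0, 10), (0, 11), (0, 12), (0, 13), (0, 14), (0, 15), (3, 0), (3, 1), (3, 2), (3, 3), (3, 4), (3, 5), (3, 6), (3, 7), (3, 8), (3, 9), (3, 10), (3, 11), (3, 12), (3, 13), (3, 14), (3, 15), (4, 0), (4, 1), (4, 2), (4, 3), (4, 4), (4, 5), (4, 6), (4, 7), (4, 8), (4, 9), (4, 10), (4, 11), (4, 12), (4, 13), (4, 14), (4, 15), (7, 0), (7, 1), (7, 2), (7, 3), (7, 4), (7, 5), (7, 6), (7, 7), (7, 8), (7, 9), (7, 10), (7, 11), (7, 12), (7, 13), (7, 14), (7, 15)]
Holes: [(0, 0), (0, 1), (0, 2), (0, 3), (0, 4), (0, 5), (0, 6), (0, 7), (0, 8), (0, 9), (0, 10), (0, 11), (0, 12), (0, 13), (0, 14), (0, 15), (3, 0), (3, 1), (3, 2), (3, 3), (3, 4), (3, 5), (3, 6), (3, 7), (3, 8), (3, 9), (3, 10), (3, 11), (3, 12), (3, 13), (3, 14), (3, 15), (4, 0), (4, 1), (4, 2), (4, 3), (4, 4), (4, 5), (4, 6), (4, 7), (4, 8), (4, 9), (4, 10), (4, 11), (4, 12), (4, 13), (4, 14), (4, 15), (7, 0), (7, 1), (7, 2), (7, 3), (7, 4), (7, 5), (7, 6), (7, 7), (7, 8), (7, 9), (7, 10), (7, 11), (7, 12), (7, 13), (7, 14), (7, 15)]

Answer: yes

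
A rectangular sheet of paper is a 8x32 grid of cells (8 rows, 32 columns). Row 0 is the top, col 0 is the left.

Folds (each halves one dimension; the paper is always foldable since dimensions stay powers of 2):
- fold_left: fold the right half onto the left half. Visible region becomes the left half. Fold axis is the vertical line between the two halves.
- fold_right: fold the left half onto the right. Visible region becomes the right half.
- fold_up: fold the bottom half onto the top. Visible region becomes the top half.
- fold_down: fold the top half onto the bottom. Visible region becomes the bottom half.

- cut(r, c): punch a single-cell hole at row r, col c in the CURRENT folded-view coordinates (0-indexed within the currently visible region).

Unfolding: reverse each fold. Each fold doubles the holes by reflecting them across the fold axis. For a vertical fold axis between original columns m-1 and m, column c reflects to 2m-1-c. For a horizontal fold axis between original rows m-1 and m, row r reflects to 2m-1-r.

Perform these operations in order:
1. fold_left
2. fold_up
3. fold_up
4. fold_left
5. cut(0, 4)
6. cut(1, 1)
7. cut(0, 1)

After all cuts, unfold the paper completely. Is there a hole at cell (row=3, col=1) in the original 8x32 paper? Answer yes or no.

Op 1 fold_left: fold axis v@16; visible region now rows[0,8) x cols[0,16) = 8x16
Op 2 fold_up: fold axis h@4; visible region now rows[0,4) x cols[0,16) = 4x16
Op 3 fold_up: fold axis h@2; visible region now rows[0,2) x cols[0,16) = 2x16
Op 4 fold_left: fold axis v@8; visible region now rows[0,2) x cols[0,8) = 2x8
Op 5 cut(0, 4): punch at orig (0,4); cuts so far [(0, 4)]; region rows[0,2) x cols[0,8) = 2x8
Op 6 cut(1, 1): punch at orig (1,1); cuts so far [(0, 4), (1, 1)]; region rows[0,2) x cols[0,8) = 2x8
Op 7 cut(0, 1): punch at orig (0,1); cuts so far [(0, 1), (0, 4), (1, 1)]; region rows[0,2) x cols[0,8) = 2x8
Unfold 1 (reflect across v@8): 6 holes -> [(0, 1), (0, 4), (0, 11), (0, 14), (1, 1), (1, 14)]
Unfold 2 (reflect across h@2): 12 holes -> [(0, 1), (0, 4), (0, 11), (0, 14), (1, 1), (1, 14), (2, 1), (2, 14), (3, 1), (3, 4), (3, 11), (3, 14)]
Unfold 3 (reflect across h@4): 24 holes -> [(0, 1), (0, 4), (0, 11), (0, 14), (1, 1), (1, 14), (2, 1), (2, 14), (3, 1), (3, 4), (3, 11), (3, 14), (4, 1), (4, 4), (4, 11), (4, 14), (5, 1), (5, 14), (6, 1), (6, 14), (7, 1), (7, 4), (7, 11), (7, 14)]
Unfold 4 (reflect across v@16): 48 holes -> [(0, 1), (0, 4), (0, 11), (0, 14), (0, 17), (0, 20), (0, 27), (0, 30), (1, 1), (1, 14), (1, 17), (1, 30), (2, 1), (2, 14), (2, 17), (2, 30), (3, 1), (3, 4), (3, 11), (3, 14), (3, 17), (3, 20), (3, 27), (3, 30), (4, 1), (4, 4), (4, 11), (4, 14), (4, 17), (4, 20), (4, 27), (4, 30), (5, 1), (5, 14), (5, 17), (5, 30), (6, 1), (6, 14), (6, 17), (6, 30), (7, 1), (7, 4), (7, 11), (7, 14), (7, 17), (7, 20), (7, 27), (7, 30)]
Holes: [(0, 1), (0, 4), (0, 11), (0, 14), (0, 17), (0, 20), (0, 27), (0, 30), (1, 1), (1, 14), (1, 17), (1, 30), (2, 1), (2, 14), (2, 17), (2, 30), (3, 1), (3, 4), (3, 11), (3, 14), (3, 17), (3, 20), (3, 27), (3, 30), (4, 1), (4, 4), (4, 11), (4, 14), (4, 17), (4, 20), (4, 27), (4, 30), (5, 1), (5, 14), (5, 17), (5, 30), (6, 1), (6, 14), (6, 17), (6, 30), (7, 1), (7, 4), (7, 11), (7, 14), (7, 17), (7, 20), (7, 27), (7, 30)]

Answer: yes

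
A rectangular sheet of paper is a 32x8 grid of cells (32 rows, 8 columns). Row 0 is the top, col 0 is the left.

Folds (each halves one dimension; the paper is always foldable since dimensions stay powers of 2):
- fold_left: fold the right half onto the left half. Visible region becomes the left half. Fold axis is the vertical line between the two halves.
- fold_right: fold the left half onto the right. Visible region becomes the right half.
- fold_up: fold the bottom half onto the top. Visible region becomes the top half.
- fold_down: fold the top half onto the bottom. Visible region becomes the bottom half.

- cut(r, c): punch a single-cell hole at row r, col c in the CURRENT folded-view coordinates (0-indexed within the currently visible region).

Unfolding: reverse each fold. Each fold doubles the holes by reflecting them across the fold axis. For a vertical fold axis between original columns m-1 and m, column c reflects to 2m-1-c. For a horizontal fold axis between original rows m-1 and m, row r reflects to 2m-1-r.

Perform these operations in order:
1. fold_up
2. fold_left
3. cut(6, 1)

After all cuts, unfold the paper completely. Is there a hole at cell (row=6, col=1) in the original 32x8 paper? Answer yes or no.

Op 1 fold_up: fold axis h@16; visible region now rows[0,16) x cols[0,8) = 16x8
Op 2 fold_left: fold axis v@4; visible region now rows[0,16) x cols[0,4) = 16x4
Op 3 cut(6, 1): punch at orig (6,1); cuts so far [(6, 1)]; region rows[0,16) x cols[0,4) = 16x4
Unfold 1 (reflect across v@4): 2 holes -> [(6, 1), (6, 6)]
Unfold 2 (reflect across h@16): 4 holes -> [(6, 1), (6, 6), (25, 1), (25, 6)]
Holes: [(6, 1), (6, 6), (25, 1), (25, 6)]

Answer: yes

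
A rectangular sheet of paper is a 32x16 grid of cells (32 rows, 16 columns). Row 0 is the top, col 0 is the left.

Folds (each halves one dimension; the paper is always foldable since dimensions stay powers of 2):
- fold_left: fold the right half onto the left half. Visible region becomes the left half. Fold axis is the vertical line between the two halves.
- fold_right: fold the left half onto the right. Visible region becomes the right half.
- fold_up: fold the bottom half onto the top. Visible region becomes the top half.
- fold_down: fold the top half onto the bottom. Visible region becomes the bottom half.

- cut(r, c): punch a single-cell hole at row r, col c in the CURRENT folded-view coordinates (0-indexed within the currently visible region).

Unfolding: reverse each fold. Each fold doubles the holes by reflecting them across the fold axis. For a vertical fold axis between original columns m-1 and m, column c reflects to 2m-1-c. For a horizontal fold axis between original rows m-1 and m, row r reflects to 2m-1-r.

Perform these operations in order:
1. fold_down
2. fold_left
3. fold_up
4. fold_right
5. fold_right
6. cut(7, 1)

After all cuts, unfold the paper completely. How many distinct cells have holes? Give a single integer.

Answer: 32

Derivation:
Op 1 fold_down: fold axis h@16; visible region now rows[16,32) x cols[0,16) = 16x16
Op 2 fold_left: fold axis v@8; visible region now rows[16,32) x cols[0,8) = 16x8
Op 3 fold_up: fold axis h@24; visible region now rows[16,24) x cols[0,8) = 8x8
Op 4 fold_right: fold axis v@4; visible region now rows[16,24) x cols[4,8) = 8x4
Op 5 fold_right: fold axis v@6; visible region now rows[16,24) x cols[6,8) = 8x2
Op 6 cut(7, 1): punch at orig (23,7); cuts so far [(23, 7)]; region rows[16,24) x cols[6,8) = 8x2
Unfold 1 (reflect across v@6): 2 holes -> [(23, 4), (23, 7)]
Unfold 2 (reflect across v@4): 4 holes -> [(23, 0), (23, 3), (23, 4), (23, 7)]
Unfold 3 (reflect across h@24): 8 holes -> [(23, 0), (23, 3), (23, 4), (23, 7), (24, 0), (24, 3), (24, 4), (24, 7)]
Unfold 4 (reflect across v@8): 16 holes -> [(23, 0), (23, 3), (23, 4), (23, 7), (23, 8), (23, 11), (23, 12), (23, 15), (24, 0), (24, 3), (24, 4), (24, 7), (24, 8), (24, 11), (24, 12), (24, 15)]
Unfold 5 (reflect across h@16): 32 holes -> [(7, 0), (7, 3), (7, 4), (7, 7), (7, 8), (7, 11), (7, 12), (7, 15), (8, 0), (8, 3), (8, 4), (8, 7), (8, 8), (8, 11), (8, 12), (8, 15), (23, 0), (23, 3), (23, 4), (23, 7), (23, 8), (23, 11), (23, 12), (23, 15), (24, 0), (24, 3), (24, 4), (24, 7), (24, 8), (24, 11), (24, 12), (24, 15)]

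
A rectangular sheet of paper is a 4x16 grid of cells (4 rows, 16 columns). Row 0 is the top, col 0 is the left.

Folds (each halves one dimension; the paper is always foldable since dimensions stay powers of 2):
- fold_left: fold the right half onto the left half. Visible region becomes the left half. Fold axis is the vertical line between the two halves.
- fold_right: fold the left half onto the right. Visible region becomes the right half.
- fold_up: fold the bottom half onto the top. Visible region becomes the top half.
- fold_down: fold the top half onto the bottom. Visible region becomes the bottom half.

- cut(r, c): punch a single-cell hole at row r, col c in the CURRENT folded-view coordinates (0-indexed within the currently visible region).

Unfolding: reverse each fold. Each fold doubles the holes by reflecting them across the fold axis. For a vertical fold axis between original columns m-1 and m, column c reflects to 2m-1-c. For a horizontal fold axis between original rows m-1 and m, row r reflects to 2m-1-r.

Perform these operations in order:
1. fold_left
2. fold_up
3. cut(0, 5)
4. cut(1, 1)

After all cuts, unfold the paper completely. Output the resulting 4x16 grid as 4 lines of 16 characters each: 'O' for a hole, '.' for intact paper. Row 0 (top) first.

Answer: .....O....O.....
.O............O.
.O............O.
.....O....O.....

Derivation:
Op 1 fold_left: fold axis v@8; visible region now rows[0,4) x cols[0,8) = 4x8
Op 2 fold_up: fold axis h@2; visible region now rows[0,2) x cols[0,8) = 2x8
Op 3 cut(0, 5): punch at orig (0,5); cuts so far [(0, 5)]; region rows[0,2) x cols[0,8) = 2x8
Op 4 cut(1, 1): punch at orig (1,1); cuts so far [(0, 5), (1, 1)]; region rows[0,2) x cols[0,8) = 2x8
Unfold 1 (reflect across h@2): 4 holes -> [(0, 5), (1, 1), (2, 1), (3, 5)]
Unfold 2 (reflect across v@8): 8 holes -> [(0, 5), (0, 10), (1, 1), (1, 14), (2, 1), (2, 14), (3, 5), (3, 10)]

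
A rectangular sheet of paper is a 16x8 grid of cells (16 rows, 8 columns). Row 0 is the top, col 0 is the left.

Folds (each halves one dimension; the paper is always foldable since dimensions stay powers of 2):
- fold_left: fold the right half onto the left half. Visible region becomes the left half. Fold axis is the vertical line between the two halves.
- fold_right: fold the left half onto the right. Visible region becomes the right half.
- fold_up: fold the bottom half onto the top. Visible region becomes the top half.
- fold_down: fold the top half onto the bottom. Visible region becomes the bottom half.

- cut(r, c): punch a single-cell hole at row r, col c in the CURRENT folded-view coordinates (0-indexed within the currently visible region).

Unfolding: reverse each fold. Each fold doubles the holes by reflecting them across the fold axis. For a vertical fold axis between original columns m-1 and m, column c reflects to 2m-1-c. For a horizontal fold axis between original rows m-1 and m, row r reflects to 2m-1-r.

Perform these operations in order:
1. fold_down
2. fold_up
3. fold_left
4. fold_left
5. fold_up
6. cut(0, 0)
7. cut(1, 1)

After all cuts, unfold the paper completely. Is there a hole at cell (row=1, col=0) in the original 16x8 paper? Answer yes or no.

Op 1 fold_down: fold axis h@8; visible region now rows[8,16) x cols[0,8) = 8x8
Op 2 fold_up: fold axis h@12; visible region now rows[8,12) x cols[0,8) = 4x8
Op 3 fold_left: fold axis v@4; visible region now rows[8,12) x cols[0,4) = 4x4
Op 4 fold_left: fold axis v@2; visible region now rows[8,12) x cols[0,2) = 4x2
Op 5 fold_up: fold axis h@10; visible region now rows[8,10) x cols[0,2) = 2x2
Op 6 cut(0, 0): punch at orig (8,0); cuts so far [(8, 0)]; region rows[8,10) x cols[0,2) = 2x2
Op 7 cut(1, 1): punch at orig (9,1); cuts so far [(8, 0), (9, 1)]; region rows[8,10) x cols[0,2) = 2x2
Unfold 1 (reflect across h@10): 4 holes -> [(8, 0), (9, 1), (10, 1), (11, 0)]
Unfold 2 (reflect across v@2): 8 holes -> [(8, 0), (8, 3), (9, 1), (9, 2), (10, 1), (10, 2), (11, 0), (11, 3)]
Unfold 3 (reflect across v@4): 16 holes -> [(8, 0), (8, 3), (8, 4), (8, 7), (9, 1), (9, 2), (9, 5), (9, 6), (10, 1), (10, 2), (10, 5), (10, 6), (11, 0), (11, 3), (11, 4), (11, 7)]
Unfold 4 (reflect across h@12): 32 holes -> [(8, 0), (8, 3), (8, 4), (8, 7), (9, 1), (9, 2), (9, 5), (9, 6), (10, 1), (10, 2), (10, 5), (10, 6), (11, 0), (11, 3), (11, 4), (11, 7), (12, 0), (12, 3), (12, 4), (12, 7), (13, 1), (13, 2), (13, 5), (13, 6), (14, 1), (14, 2), (14, 5), (14, 6), (15, 0), (15, 3), (15, 4), (15, 7)]
Unfold 5 (reflect across h@8): 64 holes -> [(0, 0), (0, 3), (0, 4), (0, 7), (1, 1), (1, 2), (1, 5), (1, 6), (2, 1), (2, 2), (2, 5), (2, 6), (3, 0), (3, 3), (3, 4), (3, 7), (4, 0), (4, 3), (4, 4), (4, 7), (5, 1), (5, 2), (5, 5), (5, 6), (6, 1), (6, 2), (6, 5), (6, 6), (7, 0), (7, 3), (7, 4), (7, 7), (8, 0), (8, 3), (8, 4), (8, 7), (9, 1), (9, 2), (9, 5), (9, 6), (10, 1), (10, 2), (10, 5), (10, 6), (11, 0), (11, 3), (11, 4), (11, 7), (12, 0), (12, 3), (12, 4), (12, 7), (13, 1), (13, 2), (13, 5), (13, 6), (14, 1), (14, 2), (14, 5), (14, 6), (15, 0), (15, 3), (15, 4), (15, 7)]
Holes: [(0, 0), (0, 3), (0, 4), (0, 7), (1, 1), (1, 2), (1, 5), (1, 6), (2, 1), (2, 2), (2, 5), (2, 6), (3, 0), (3, 3), (3, 4), (3, 7), (4, 0), (4, 3), (4, 4), (4, 7), (5, 1), (5, 2), (5, 5), (5, 6), (6, 1), (6, 2), (6, 5), (6, 6), (7, 0), (7, 3), (7, 4), (7, 7), (8, 0), (8, 3), (8, 4), (8, 7), (9, 1), (9, 2), (9, 5), (9, 6), (10, 1), (10, 2), (10, 5), (10, 6), (11, 0), (11, 3), (11, 4), (11, 7), (12, 0), (12, 3), (12, 4), (12, 7), (13, 1), (13, 2), (13, 5), (13, 6), (14, 1), (14, 2), (14, 5), (14, 6), (15, 0), (15, 3), (15, 4), (15, 7)]

Answer: no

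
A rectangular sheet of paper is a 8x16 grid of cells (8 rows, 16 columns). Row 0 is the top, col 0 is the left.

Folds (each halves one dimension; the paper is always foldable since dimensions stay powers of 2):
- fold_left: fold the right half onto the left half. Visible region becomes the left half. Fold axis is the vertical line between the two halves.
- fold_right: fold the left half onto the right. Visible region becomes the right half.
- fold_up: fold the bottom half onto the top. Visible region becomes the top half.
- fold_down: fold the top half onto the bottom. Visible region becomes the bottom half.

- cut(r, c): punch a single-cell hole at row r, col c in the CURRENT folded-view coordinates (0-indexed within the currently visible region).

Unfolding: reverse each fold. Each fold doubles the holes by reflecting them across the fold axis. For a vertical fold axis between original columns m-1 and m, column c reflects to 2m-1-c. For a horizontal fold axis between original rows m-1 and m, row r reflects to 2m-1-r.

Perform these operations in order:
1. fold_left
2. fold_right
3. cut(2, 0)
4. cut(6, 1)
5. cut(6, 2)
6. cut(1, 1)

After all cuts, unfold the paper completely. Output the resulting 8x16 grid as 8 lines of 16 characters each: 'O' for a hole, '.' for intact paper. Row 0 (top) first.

Answer: ................
..O..O....O..O..
...OO......OO...
................
................
................
.OO..OO..OO..OO.
................

Derivation:
Op 1 fold_left: fold axis v@8; visible region now rows[0,8) x cols[0,8) = 8x8
Op 2 fold_right: fold axis v@4; visible region now rows[0,8) x cols[4,8) = 8x4
Op 3 cut(2, 0): punch at orig (2,4); cuts so far [(2, 4)]; region rows[0,8) x cols[4,8) = 8x4
Op 4 cut(6, 1): punch at orig (6,5); cuts so far [(2, 4), (6, 5)]; region rows[0,8) x cols[4,8) = 8x4
Op 5 cut(6, 2): punch at orig (6,6); cuts so far [(2, 4), (6, 5), (6, 6)]; region rows[0,8) x cols[4,8) = 8x4
Op 6 cut(1, 1): punch at orig (1,5); cuts so far [(1, 5), (2, 4), (6, 5), (6, 6)]; region rows[0,8) x cols[4,8) = 8x4
Unfold 1 (reflect across v@4): 8 holes -> [(1, 2), (1, 5), (2, 3), (2, 4), (6, 1), (6, 2), (6, 5), (6, 6)]
Unfold 2 (reflect across v@8): 16 holes -> [(1, 2), (1, 5), (1, 10), (1, 13), (2, 3), (2, 4), (2, 11), (2, 12), (6, 1), (6, 2), (6, 5), (6, 6), (6, 9), (6, 10), (6, 13), (6, 14)]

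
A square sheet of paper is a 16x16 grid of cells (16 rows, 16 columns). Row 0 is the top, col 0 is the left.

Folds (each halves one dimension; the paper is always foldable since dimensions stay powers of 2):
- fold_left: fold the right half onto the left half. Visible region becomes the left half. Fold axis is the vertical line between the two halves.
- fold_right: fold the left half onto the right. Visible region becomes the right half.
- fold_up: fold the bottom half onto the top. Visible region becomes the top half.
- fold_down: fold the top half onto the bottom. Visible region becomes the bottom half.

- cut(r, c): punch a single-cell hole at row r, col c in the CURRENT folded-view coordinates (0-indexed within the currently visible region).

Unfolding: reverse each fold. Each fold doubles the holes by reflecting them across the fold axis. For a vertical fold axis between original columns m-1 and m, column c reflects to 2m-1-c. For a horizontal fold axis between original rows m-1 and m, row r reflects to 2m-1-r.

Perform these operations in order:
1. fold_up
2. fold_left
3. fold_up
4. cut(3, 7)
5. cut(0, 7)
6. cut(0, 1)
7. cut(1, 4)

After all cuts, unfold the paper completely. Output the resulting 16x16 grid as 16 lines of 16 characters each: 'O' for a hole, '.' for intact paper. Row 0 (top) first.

Op 1 fold_up: fold axis h@8; visible region now rows[0,8) x cols[0,16) = 8x16
Op 2 fold_left: fold axis v@8; visible region now rows[0,8) x cols[0,8) = 8x8
Op 3 fold_up: fold axis h@4; visible region now rows[0,4) x cols[0,8) = 4x8
Op 4 cut(3, 7): punch at orig (3,7); cuts so far [(3, 7)]; region rows[0,4) x cols[0,8) = 4x8
Op 5 cut(0, 7): punch at orig (0,7); cuts so far [(0, 7), (3, 7)]; region rows[0,4) x cols[0,8) = 4x8
Op 6 cut(0, 1): punch at orig (0,1); cuts so far [(0, 1), (0, 7), (3, 7)]; region rows[0,4) x cols[0,8) = 4x8
Op 7 cut(1, 4): punch at orig (1,4); cuts so far [(0, 1), (0, 7), (1, 4), (3, 7)]; region rows[0,4) x cols[0,8) = 4x8
Unfold 1 (reflect across h@4): 8 holes -> [(0, 1), (0, 7), (1, 4), (3, 7), (4, 7), (6, 4), (7, 1), (7, 7)]
Unfold 2 (reflect across v@8): 16 holes -> [(0, 1), (0, 7), (0, 8), (0, 14), (1, 4), (1, 11), (3, 7), (3, 8), (4, 7), (4, 8), (6, 4), (6, 11), (7, 1), (7, 7), (7, 8), (7, 14)]
Unfold 3 (reflect across h@8): 32 holes -> [(0, 1), (0, 7), (0, 8), (0, 14), (1, 4), (1, 11), (3, 7), (3, 8), (4, 7), (4, 8), (6, 4), (6, 11), (7, 1), (7, 7), (7, 8), (7, 14), (8, 1), (8, 7), (8, 8), (8, 14), (9, 4), (9, 11), (11, 7), (11, 8), (12, 7), (12, 8), (14, 4), (14, 11), (15, 1), (15, 7), (15, 8), (15, 14)]

Answer: .O.....OO.....O.
....O......O....
................
.......OO.......
.......OO.......
................
....O......O....
.O.....OO.....O.
.O.....OO.....O.
....O......O....
................
.......OO.......
.......OO.......
................
....O......O....
.O.....OO.....O.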